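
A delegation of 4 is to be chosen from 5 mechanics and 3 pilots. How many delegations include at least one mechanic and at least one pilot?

Unrestricted: C(8,4) = 70 ways to pick any 4 of the 8.
Subtract selections that omit an entire group: no mechanics → C(3,4) = 0; no pilots → C(5,4) = 5.
Both groups omitted at once is impossible, so 70 − 5 = 65.

65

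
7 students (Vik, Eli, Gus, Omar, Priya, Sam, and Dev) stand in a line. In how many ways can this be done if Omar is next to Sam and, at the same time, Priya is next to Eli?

480

Treat {Omar,Sam} as one block (2 orders) and {Priya,Eli} as another (2 orders).
That leaves 5 units to arrange: 2 × 2 × 5! = 4 × 120 = 480.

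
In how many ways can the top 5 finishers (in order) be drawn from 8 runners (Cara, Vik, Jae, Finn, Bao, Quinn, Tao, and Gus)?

There are 8 choices for 1st place, 7 for 2nd, and so on down to 4 for position 5.
That gives 8 × 7 × 6 × 5 × 4 = 6720.

6720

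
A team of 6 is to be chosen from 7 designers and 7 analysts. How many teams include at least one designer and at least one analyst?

2989

Unrestricted: C(14,6) = 3003 ways to pick any 6 of the 14.
Subtract selections that omit an entire group: no designers → C(7,6) = 7; no analysts → C(7,6) = 7.
Both groups omitted at once is impossible, so 3003 − 14 = 2989.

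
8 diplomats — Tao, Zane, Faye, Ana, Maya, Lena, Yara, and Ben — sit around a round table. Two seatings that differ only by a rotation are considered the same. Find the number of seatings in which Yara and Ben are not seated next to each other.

Without the restriction there are (7)! = 5040 seatings.
Seatings with Yara beside Ben: treat them as a block with 2 internal orders, giving 2 × (6)! = 1440.
Subtracting, 5040 − 1440 = 3600.

3600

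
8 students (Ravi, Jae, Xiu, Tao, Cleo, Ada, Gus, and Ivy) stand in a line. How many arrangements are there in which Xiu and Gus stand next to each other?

Treat {Xiu, Gus} as a single unit. There are 7 units to order, and the pair itself can be ordered 2 ways.
That gives 2 × 7! = 2 × 5040 = 10080.

10080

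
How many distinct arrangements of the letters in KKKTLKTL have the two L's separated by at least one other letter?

315

Total arrangements of KKKTLKTL: 8!/(4!·2!·2!) = 420.
Arrangements with the L's together: treat LL as one letter, giving (7)!/(4!·2!) = 105.
Hence 420 − 105 = 315.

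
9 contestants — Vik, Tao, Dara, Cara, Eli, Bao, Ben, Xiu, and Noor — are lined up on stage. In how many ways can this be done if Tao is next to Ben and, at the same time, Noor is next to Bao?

20160

Treat {Tao,Ben} as one block (2 orders) and {Noor,Bao} as another (2 orders).
That leaves 7 units to arrange: 2 × 2 × 7! = 4 × 5040 = 20160.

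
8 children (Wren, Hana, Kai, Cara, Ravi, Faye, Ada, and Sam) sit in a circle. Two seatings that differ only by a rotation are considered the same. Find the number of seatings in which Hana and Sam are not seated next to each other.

3600

All circular seatings of 8 people number (7)! = 5040.
Seatings with Hana beside Sam: treat them as a block with 2 internal orders, giving 2 × (6)! = 1440.
Subtracting, 5040 − 1440 = 3600.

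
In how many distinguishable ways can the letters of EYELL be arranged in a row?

30

The 5 letters of EYELL have repeats: E appearing twice and L appearing twice.
Dividing 5! = 120 by 2!·2! = 4 for the repeated letters gives 30.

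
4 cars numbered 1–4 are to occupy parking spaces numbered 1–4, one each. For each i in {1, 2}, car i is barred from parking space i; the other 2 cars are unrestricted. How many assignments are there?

14

Let Aᵢ (for i ∈ {1, 2}) be the placements that put car i in its forbidden parking space. Any j of these fix j positions, leaving (4−j)! ways to fill the rest, and there are C(2,j) ways to pick which j.
By inclusion–exclusion, the number of valid placements is Σ_{j=0}^{2} (−1)^j C(2,j)·(4−j)!.
Computing: 24 − 12 + 2 = 14.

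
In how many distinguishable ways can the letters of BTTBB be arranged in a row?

10

BTTBB has 5 letters with B appearing 3 times and T appearing twice.
So there are 5! / (3!·2!) = 10 distinguishable arrangements.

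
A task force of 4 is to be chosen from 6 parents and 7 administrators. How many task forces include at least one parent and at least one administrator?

With no constraint there are C(13,4) = 715 possible selections.
Selections missing a whole group: no parents → C(7,4) = 35; no administrators → C(6,4) = 15.
Both groups omitted at once is impossible, so 715 − 50 = 665.

665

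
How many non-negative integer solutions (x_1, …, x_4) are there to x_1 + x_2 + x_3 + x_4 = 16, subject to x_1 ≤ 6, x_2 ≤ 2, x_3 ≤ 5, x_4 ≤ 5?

Ignoring the caps, the number of non-negative solutions to x_1+…+x_4 = 16 is C(19,3) = 969.
Subtract solutions that violate a single cap (substitute x_i' = x_i − (cap_i+1)): x_1 ≥ 7 gives C(12,3) = 220; x_2 ≥ 3 gives C(16,3) = 560; x_3 ≥ 6 gives C(13,3) = 286; x_4 ≥ 6 gives C(13,3) = 286. Together 1352.
Add back pairs where two caps are both exceeded: 84 + 20 + 20 + 120 + 120 + 35 = 399.
Subtract triples: 1 + 1 + 0 + 4 = 6.
By inclusion–exclusion the count is 969 − 1352 + 399 − 6 = 10.

10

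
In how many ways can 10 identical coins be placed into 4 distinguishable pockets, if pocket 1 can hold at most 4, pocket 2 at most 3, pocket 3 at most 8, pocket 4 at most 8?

142

By stars and bars, unrestricted non-negative solutions to x_1+…+x_4 = 10 number C(10+3,3) = 286.
Subtract solutions that violate a single cap (substitute x_i' = x_i − (cap_i+1)): x_1 ≥ 5 gives C(8,3) = 56; x_2 ≥ 4 gives C(9,3) = 84; x_3 ≥ 9 gives C(4,3) = 4; x_4 ≥ 9 gives C(4,3) = 4. Together 148.
Add back pairs where two caps are both exceeded: 4 + 0 + 0 + 0 + 0 + 0 = 4.
By inclusion–exclusion the count is 286 − 148 + 4 = 142.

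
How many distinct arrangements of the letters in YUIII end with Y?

4

With the last slot taken by Y, it remains to arrange the other 4 letters (UIII).
Those 4 letters have I appearing 3 times, giving (4)!/(3!) = 4.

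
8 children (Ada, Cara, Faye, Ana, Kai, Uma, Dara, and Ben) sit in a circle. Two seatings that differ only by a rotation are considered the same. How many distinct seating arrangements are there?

5040

Fix one person's seat to break rotational symmetry; the remaining 7 people can be arranged in (7)! = 5040 ways.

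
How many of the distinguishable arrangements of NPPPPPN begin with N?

6

Fix N in the first position and arrange the remaining 6 letters.
Those 6 letters have P appearing 5 times, giving (6)!/(5!) = 6.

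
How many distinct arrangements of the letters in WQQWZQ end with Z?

Fix Z in the last position and arrange the remaining 5 letters.
Those 5 letters have Q appearing 3 times and W appearing twice, giving (5)!/(3!·2!) = 10.

10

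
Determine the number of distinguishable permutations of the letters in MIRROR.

120

Letter multiplicities in MIRROR: I×1, M×1, O×1, R×3.
So there are 6! / (3!) = 120 distinguishable arrangements.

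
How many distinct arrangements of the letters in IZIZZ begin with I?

4

With the first slot taken by I, it remains to arrange the other 4 letters (ZIZZ).
Those 4 letters have Z appearing 3 times, giving (4)!/(3!) = 4.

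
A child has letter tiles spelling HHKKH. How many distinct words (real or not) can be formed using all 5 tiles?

HHKKH has 5 letters with H appearing 3 times and K appearing twice.
The number of distinct arrangements is 5!/(3!·2!) = 120/12 = 10.

10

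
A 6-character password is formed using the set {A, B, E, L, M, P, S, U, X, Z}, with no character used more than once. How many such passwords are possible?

151200

Choose and order 6 of the 10 symbols: the first character has 10 options, the next 9, and so on down to 5.
10 × 9 × 8 × 7 × 6 × 5 = 151200.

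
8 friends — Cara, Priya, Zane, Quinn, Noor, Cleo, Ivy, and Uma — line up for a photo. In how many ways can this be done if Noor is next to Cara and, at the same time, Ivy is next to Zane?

2880

Treat {Noor,Cara} as one block (2 orders) and {Ivy,Zane} as another (2 orders).
That leaves 6 units to arrange: 2 × 2 × 6! = 4 × 720 = 2880.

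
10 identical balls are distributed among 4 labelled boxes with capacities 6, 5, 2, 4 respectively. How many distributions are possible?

70

By stars and bars, unrestricted non-negative solutions to x_1+…+x_4 = 10 number C(10+3,3) = 286.
Subtract solutions that violate a single cap (substitute x_i' = x_i − (cap_i+1)): x_1 ≥ 7 gives C(6,3) = 20; x_2 ≥ 6 gives C(7,3) = 35; x_3 ≥ 3 gives C(10,3) = 120; x_4 ≥ 5 gives C(8,3) = 56. Together 231.
Add back pairs where two caps are both exceeded: 0 + 1 + 0 + 4 + 0 + 10 = 15.
By inclusion–exclusion the count is 286 − 231 + 15 = 70.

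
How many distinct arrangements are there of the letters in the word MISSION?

The 7 letters of MISSION have repeats: I appearing twice and S appearing twice.
Dividing 7! = 5040 by 2!·2! = 4 for the repeated letters gives 1260.

1260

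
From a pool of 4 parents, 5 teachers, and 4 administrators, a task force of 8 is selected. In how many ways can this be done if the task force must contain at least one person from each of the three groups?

1268

Unrestricted: C(13,8) = 1287 ways to pick any 8 of the 13.
Subtract selections that omit an entire group: no parents → C(9,8) = 9; no teachers → C(8,8) = 1; no administrators → C(9,8) = 9.
Add back selections omitting two groups (i.e. drawn from a single group): C(4,8) + C(5,8) + C(4,8) = 0.
By inclusion–exclusion: 1287 − 19 + 0 = 1268.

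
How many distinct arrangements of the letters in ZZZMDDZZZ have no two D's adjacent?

196

There are 9!/(6!·2!) = 252 arrangements of ZZZMDDZZZ in total.
If the two D's are adjacent, glue them into one block, leaving 8 items to arrange: (8)!/(6!) = 56 ways.
Hence 252 − 56 = 196.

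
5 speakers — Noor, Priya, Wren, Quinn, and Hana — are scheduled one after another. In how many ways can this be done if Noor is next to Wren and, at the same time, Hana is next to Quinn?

24

Treat {Noor,Wren} as one block (2 orders) and {Hana,Quinn} as another (2 orders).
That leaves 3 units to arrange: 2 × 2 × 3! = 4 × 6 = 24.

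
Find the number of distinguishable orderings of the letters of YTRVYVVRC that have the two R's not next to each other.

11760

Total arrangements of YTRVYVVRC: 9!/(3!·2!·2!) = 15120.
Arrangements with the R's together: treat RR as one letter, giving (8)!/(3!·2!) = 3360.
Subtracting, 15120 − 3360 = 11760 arrangements keep the R's apart.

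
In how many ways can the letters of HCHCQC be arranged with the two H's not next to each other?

There are 6!/(3!·2!) = 60 arrangements of HCHCQC in total.
Arrangements with the H's together: treat HH as one letter, giving (5)!/(3!) = 20.
Hence 60 − 20 = 40.

40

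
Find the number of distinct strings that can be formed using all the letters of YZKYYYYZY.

Letter multiplicities in YZKYYYYZY: K×1, Y×6, Z×2.
Dividing 9! = 362880 by 6!·2! = 1440 for the repeated letters gives 252.

252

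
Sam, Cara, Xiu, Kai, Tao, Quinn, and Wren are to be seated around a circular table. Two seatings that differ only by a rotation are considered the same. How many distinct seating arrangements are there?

Seat Sam anywhere (absorbing the rotational symmetry), then permute the other 6: (6)! = 720.

720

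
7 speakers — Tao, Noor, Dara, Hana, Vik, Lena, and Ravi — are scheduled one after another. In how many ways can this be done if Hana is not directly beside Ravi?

3600

There are 7! = 5040 arrangements in all. If Hana and Ravi are adjacent, merging them into one block gives 2·(6)! = 1440 arrangements.
Complementary counting: 5040 − 1440 = 3600.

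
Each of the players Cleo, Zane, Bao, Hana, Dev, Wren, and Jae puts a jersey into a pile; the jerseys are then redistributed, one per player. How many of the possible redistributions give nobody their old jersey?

1854

This is the derangement count D_7: permutations of 7 items with no fixed point.
By inclusion–exclusion this is Σ_{j=0}^{7} (−1)^j C(7,j)·(7−j)!.
Computing: 5040 − 5040 + 2520 − 840 + 210 − 42 + 7 − 1 = 1854.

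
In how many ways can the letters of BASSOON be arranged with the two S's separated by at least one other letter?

900

There are 7!/(2!·2!) = 1260 arrangements of BASSOON in total.
If the two S's are adjacent, glue them into one block, leaving 6 items to arrange: (6)!/(2!) = 360 ways.
Hence 1260 − 360 = 900.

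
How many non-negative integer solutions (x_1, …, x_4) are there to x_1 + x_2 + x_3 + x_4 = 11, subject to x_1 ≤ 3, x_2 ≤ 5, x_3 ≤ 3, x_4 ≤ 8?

By stars and bars, unrestricted non-negative solutions to x_1+…+x_4 = 11 number C(11+3,3) = 364.
Subtract solutions that violate a single cap (substitute x_i' = x_i − (cap_i+1)): x_1 ≥ 4 gives C(10,3) = 120; x_2 ≥ 6 gives C(8,3) = 56; x_3 ≥ 4 gives C(10,3) = 120; x_4 ≥ 9 gives C(5,3) = 10. Together 306.
Add back pairs where two caps are both exceeded: 4 + 20 + 0 + 4 + 0 + 0 = 28.
By inclusion–exclusion the count is 364 − 306 + 28 = 86.

86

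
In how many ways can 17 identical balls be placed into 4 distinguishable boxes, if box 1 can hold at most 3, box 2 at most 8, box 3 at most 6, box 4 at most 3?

20

By stars and bars, unrestricted non-negative solutions to x_1+…+x_4 = 17 number C(17+3,3) = 1140.
Subtract solutions that violate a single cap (substitute x_i' = x_i − (cap_i+1)): x_1 ≥ 4 gives C(16,3) = 560; x_2 ≥ 9 gives C(11,3) = 165; x_3 ≥ 7 gives C(13,3) = 286; x_4 ≥ 4 gives C(16,3) = 560. Together 1571.
Add back pairs where two caps are both exceeded: 35 + 84 + 220 + 4 + 35 + 84 = 462.
Subtract triples: 0 + 1 + 10 + 0 = 11.
By inclusion–exclusion the count is 1140 − 1571 + 462 − 11 = 20.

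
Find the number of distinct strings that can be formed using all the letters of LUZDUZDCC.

Letter multiplicities in LUZDUZDCC: C×2, D×2, L×1, U×2, Z×2.
So there are 9! / (2!·2!·2!·2!) = 22680 distinguishable arrangements.

22680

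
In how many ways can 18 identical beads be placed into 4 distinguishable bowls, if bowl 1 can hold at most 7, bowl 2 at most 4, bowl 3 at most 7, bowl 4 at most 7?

Ignoring the caps, the number of non-negative solutions to x_1+…+x_4 = 18 is C(21,3) = 1330.
Subtract solutions that violate a single cap (substitute x_i' = x_i − (cap_i+1)): x_1 ≥ 8 gives C(13,3) = 286; x_2 ≥ 5 gives C(16,3) = 560; x_3 ≥ 8 gives C(13,3) = 286; x_4 ≥ 8 gives C(13,3) = 286. Together 1418.
Add back pairs where two caps are both exceeded: 56 + 10 + 10 + 56 + 56 + 10 = 198.
By inclusion–exclusion the count is 1330 − 1418 + 198 = 110.

110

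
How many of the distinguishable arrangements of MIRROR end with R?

60

With the last slot taken by R, it remains to arrange the other 5 letters (MIROR).
Those 5 letters have R appearing twice, giving (5)!/(2!) = 60.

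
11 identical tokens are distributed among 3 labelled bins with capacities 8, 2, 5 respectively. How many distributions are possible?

Without the upper bounds there are C(13,2) = 78 ways to split 11 among 3 bins.
Subtract solutions that violate a single cap (substitute x_i' = x_i − (cap_i+1)): x_1 ≥ 9 gives C(4,2) = 6; x_2 ≥ 3 gives C(10,2) = 45; x_3 ≥ 6 gives C(7,2) = 21. Together 72.
Add back pairs where two caps are both exceeded: 0 + 0 + 6 = 6.
By inclusion–exclusion the count is 78 − 72 + 6 = 12.

12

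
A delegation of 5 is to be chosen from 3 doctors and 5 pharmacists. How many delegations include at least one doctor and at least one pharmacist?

55

Total 5-person selections from all 8: C(8,5) = 56.
Subtract selections that omit an entire group: no doctors → C(5,5) = 1; no pharmacists → C(3,5) = 0.
Both groups omitted at once is impossible, so 56 − 1 = 55.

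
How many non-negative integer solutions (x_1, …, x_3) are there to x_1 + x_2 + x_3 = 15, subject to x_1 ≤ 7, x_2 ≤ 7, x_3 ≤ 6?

21

Ignoring the caps, the number of non-negative solutions to x_1+…+x_3 = 15 is C(17,2) = 136.
Subtract solutions that violate a single cap (substitute x_i' = x_i − (cap_i+1)): x_1 ≥ 8 gives C(9,2) = 36; x_2 ≥ 8 gives C(9,2) = 36; x_3 ≥ 7 gives C(10,2) = 45. Together 117.
Add back pairs where two caps are both exceeded: 0 + 1 + 1 = 2.
By inclusion–exclusion the count is 136 − 117 + 2 = 21.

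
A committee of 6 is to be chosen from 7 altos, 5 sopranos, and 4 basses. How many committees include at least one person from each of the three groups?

6545

With no constraint there are C(16,6) = 8008 possible selections.
Subtract selections that omit an entire group: no altos → C(9,6) = 84; no sopranos → C(11,6) = 462; no basses → C(12,6) = 924.
Add back selections omitting two groups (i.e. drawn from a single group): C(7,6) + C(5,6) + C(4,6) = 7.
By inclusion–exclusion: 8008 − 1470 + 7 = 6545.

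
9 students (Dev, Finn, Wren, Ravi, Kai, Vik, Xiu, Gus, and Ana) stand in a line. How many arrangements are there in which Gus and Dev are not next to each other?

There are 9! = 362880 arrangements in all. If Gus and Dev are adjacent, merging them into one block gives 2·(8)! = 80640 arrangements.
Complementary counting: 362880 − 80640 = 282240.

282240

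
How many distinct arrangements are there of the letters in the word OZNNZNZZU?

The 9 letters of OZNNZNZZU have repeats: N appearing 3 times and Z appearing 4 times.
The number of distinct arrangements is 9!/(4!·3!) = 362880/144 = 2520.

2520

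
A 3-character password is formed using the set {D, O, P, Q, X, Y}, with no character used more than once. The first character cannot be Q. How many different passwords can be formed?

100

The first character has 6−1 = 5 choices (anything except Q).
The remaining 2 characters are filled from the other 5 symbols without repetition: 5 × 4 = 20.
Total: 5 × 20 = 100.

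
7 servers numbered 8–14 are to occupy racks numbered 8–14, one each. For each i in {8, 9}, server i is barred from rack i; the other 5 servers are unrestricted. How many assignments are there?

3720

Let Aᵢ (for i ∈ {8, 9}) be the placements that put server i in its forbidden rack. Any j of these fix j positions, leaving (7−j)! ways to fill the rest, and there are C(2,j) ways to pick which j.
By inclusion–exclusion, the number of valid placements is Σ_{j=0}^{2} (−1)^j C(2,j)·(7−j)!.
Computing: 5040 − 1440 + 120 = 3720.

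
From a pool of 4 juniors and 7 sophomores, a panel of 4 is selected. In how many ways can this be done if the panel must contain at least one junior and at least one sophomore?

Total 4-person selections from all 11: C(11,4) = 330.
Subtract selections that omit an entire group: no juniors → C(7,4) = 35; no sophomores → C(4,4) = 1.
Both groups omitted at once is impossible, so 330 − 36 = 294.

294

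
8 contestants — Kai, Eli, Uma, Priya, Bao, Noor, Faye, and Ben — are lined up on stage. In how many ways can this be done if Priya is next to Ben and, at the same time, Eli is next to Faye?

2880

Treat {Priya,Ben} as one block (2 orders) and {Eli,Faye} as another (2 orders).
That leaves 6 units to arrange: 2 × 2 × 6! = 4 × 720 = 2880.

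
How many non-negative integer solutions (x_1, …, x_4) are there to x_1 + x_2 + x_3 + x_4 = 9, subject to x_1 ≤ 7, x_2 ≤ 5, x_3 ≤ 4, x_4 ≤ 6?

Ignoring the caps, the number of non-negative solutions to x_1+…+x_4 = 9 is C(12,3) = 220.
Subtract solutions that violate a single cap (substitute x_i' = x_i − (cap_i+1)): x_1 ≥ 8 gives C(4,3) = 4; x_2 ≥ 6 gives C(6,3) = 20; x_3 ≥ 5 gives C(7,3) = 35; x_4 ≥ 7 gives C(5,3) = 10. Together 69.
No two caps can be exceeded simultaneously, so the pair terms are all 0.
By inclusion–exclusion the count is 220 − 69 + 0 = 151.

151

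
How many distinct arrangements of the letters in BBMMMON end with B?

With the last slot taken by B, it remains to arrange the other 6 letters (BMMMON).
Those 6 letters have M appearing 3 times, giving (6)!/(3!) = 120.

120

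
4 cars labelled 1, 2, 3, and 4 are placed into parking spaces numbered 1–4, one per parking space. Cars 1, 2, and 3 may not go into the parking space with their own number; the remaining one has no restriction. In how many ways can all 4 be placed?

Let Aᵢ (for i ∈ {1, 2, 3}) be the placements that put car i in its forbidden parking space. Any j of these fix j positions, leaving (4−j)! ways to fill the rest, and there are C(3,j) ways to pick which j.
By inclusion–exclusion, the number of valid placements is Σ_{j=0}^{3} (−1)^j C(3,j)·(4−j)!.
Computing: 24 − 18 + 6 − 1 = 11.

11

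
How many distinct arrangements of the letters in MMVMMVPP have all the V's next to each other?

Treat the 2 copies of V as a single block. The multiset to arrange is then {VV, M, M, M, M, P, P}, 7 items in all.
That gives (7)!/(4!·2!) = 105 arrangements.

105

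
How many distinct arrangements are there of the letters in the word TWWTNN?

90

Letter multiplicities in TWWTNN: N×2, T×2, W×2.
The number of distinct arrangements is 6!/(2!·2!·2!) = 720/8 = 90.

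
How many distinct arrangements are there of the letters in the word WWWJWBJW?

Letter multiplicities in WWWJWBJW: B×1, J×2, W×5.
The number of distinct arrangements is 8!/(5!·2!) = 40320/240 = 168.

168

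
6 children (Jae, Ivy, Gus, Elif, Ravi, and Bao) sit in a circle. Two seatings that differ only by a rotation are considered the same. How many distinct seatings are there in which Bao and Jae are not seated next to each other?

Without the restriction there are (5)! = 120 seatings.
Those with Bao next to Jae: fuse the pair into one unit and seat 5 units around a circle — 2·(4)! = 48.
Subtracting, 120 − 48 = 72.

72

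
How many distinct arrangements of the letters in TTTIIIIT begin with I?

35

With the first slot taken by I, it remains to arrange the other 7 letters (TTTIIIT).
Those 7 letters have I appearing 3 times and T appearing 4 times, giving (7)!/(4!·3!) = 35.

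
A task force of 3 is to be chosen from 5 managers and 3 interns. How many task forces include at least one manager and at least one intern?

Unrestricted: C(8,3) = 56 ways to pick any 3 of the 8.
Selections missing a whole group: no managers → C(3,3) = 1; no interns → C(5,3) = 10.
Both groups omitted at once is impossible, so 56 − 11 = 45.

45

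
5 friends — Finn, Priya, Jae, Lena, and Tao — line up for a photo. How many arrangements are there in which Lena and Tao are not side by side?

72

Of the 5! = 120 arrangements, those with Lena and Tao adjacent number 2 × 4! = 48 (treat the pair as a block with 2 internal orders).
Complementary counting: 120 − 48 = 72.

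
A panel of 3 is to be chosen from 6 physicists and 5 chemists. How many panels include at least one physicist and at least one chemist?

135

Unrestricted: C(11,3) = 165 ways to pick any 3 of the 11.
Subtract selections that omit an entire group: no physicists → C(5,3) = 10; no chemists → C(6,3) = 20.
Both groups omitted at once is impossible, so 165 − 30 = 135.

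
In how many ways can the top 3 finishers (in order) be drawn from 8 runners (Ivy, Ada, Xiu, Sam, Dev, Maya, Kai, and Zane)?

336

There are 8 choices for 1st place, 7 for 2nd, and 6 for 3rd.
That gives 8 × 7 × 6 = 336.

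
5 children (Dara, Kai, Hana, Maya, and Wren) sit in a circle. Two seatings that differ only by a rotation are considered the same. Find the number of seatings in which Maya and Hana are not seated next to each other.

12

All circular seatings of 5 people number (4)! = 24.
Those with Maya next to Hana: fuse the pair into one unit and seat 4 units around a circle — 2·(3)! = 12.
Subtracting, 24 − 12 = 12.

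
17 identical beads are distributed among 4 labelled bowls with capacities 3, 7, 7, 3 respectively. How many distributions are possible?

Without the upper bounds there are C(20,3) = 1140 ways to split 17 among 4 bowls.
Subtract solutions that violate a single cap (substitute x_i' = x_i − (cap_i+1)): x_1 ≥ 4 gives C(16,3) = 560; x_2 ≥ 8 gives C(12,3) = 220; x_3 ≥ 8 gives C(12,3) = 220; x_4 ≥ 4 gives C(16,3) = 560. Together 1560.
Add back pairs where two caps are both exceeded: 56 + 56 + 220 + 4 + 56 + 56 = 448.
Subtract triples: 0 + 4 + 4 + 0 = 8.
By inclusion–exclusion the count is 1140 − 1560 + 448 − 8 = 20.

20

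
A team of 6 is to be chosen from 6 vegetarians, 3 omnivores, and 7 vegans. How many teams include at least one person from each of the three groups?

Unrestricted: C(16,6) = 8008 ways to pick any 6 of the 16.
Selections missing a whole group: no vegetarians → C(10,6) = 210; no omnivores → C(13,6) = 1716; no vegans → C(9,6) = 84.
Add back selections omitting two groups (i.e. drawn from a single group): C(6,6) + C(3,6) + C(7,6) = 8.
By inclusion–exclusion: 8008 − 2010 + 8 = 6006.

6006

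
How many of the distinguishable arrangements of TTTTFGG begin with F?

15

Fix F in the first position and arrange the remaining 6 letters.
Those 6 letters have G appearing twice and T appearing 4 times, giving (6)!/(4!·2!) = 15.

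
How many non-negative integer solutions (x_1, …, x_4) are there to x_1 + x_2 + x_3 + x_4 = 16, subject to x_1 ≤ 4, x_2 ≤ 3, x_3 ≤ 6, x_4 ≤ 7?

34

Without the upper bounds there are C(19,3) = 969 ways to split 16 among 4 variables.
Subtract solutions that violate a single cap (substitute x_i' = x_i − (cap_i+1)): x_1 ≥ 5 gives C(14,3) = 364; x_2 ≥ 4 gives C(15,3) = 455; x_3 ≥ 7 gives C(12,3) = 220; x_4 ≥ 8 gives C(11,3) = 165. Together 1204.
Add back pairs where two caps are both exceeded: 120 + 35 + 20 + 56 + 35 + 4 = 270.
Subtract triples: 1 + 0 + 0 + 0 = 1.
By inclusion–exclusion the count is 969 − 1204 + 270 − 1 = 34.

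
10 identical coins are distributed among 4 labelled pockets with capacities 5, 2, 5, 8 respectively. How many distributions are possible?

Ignoring the caps, the number of non-negative solutions to x_1+…+x_4 = 10 is C(13,3) = 286.
Subtract solutions that violate a single cap (substitute x_i' = x_i − (cap_i+1)): x_1 ≥ 6 gives C(7,3) = 35; x_2 ≥ 3 gives C(10,3) = 120; x_3 ≥ 6 gives C(7,3) = 35; x_4 ≥ 9 gives C(4,3) = 4. Together 194.
Add back pairs where two caps are both exceeded: 4 + 0 + 0 + 4 + 0 + 0 = 8.
By inclusion–exclusion the count is 286 − 194 + 8 = 100.

100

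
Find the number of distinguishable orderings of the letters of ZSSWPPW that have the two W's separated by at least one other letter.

450

Total arrangements of ZSSWPPW: 7!/(2!·2!·2!) = 630.
Arrangements with the W's together: treat WW as one letter, giving (6)!/(2!·2!) = 180.
Subtracting, 630 − 180 = 450 arrangements keep the W's apart.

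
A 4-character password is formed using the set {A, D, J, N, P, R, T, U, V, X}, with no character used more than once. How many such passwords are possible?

With no repetition, fill the 4 characters in order: 10 choices, then 9, down to 7.
That product is 10 × 9 × 8 × 7 = 5040.

5040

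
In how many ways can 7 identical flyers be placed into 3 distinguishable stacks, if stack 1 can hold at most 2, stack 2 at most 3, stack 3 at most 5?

Ignoring the caps, the number of non-negative solutions to x_1+…+x_3 = 7 is C(9,2) = 36.
Subtract solutions that violate a single cap (substitute x_i' = x_i − (cap_i+1)): x_1 ≥ 3 gives C(6,2) = 15; x_2 ≥ 4 gives C(5,2) = 10; x_3 ≥ 6 gives C(3,2) = 3. Together 28.
Add back pairs where two caps are both exceeded: 1 + 0 + 0 = 1.
By inclusion–exclusion the count is 36 − 28 + 1 = 9.

9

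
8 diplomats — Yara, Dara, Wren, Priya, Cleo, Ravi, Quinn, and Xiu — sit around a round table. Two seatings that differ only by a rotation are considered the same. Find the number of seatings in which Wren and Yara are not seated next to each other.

3600

Without the restriction there are (7)! = 5040 seatings.
Those with Wren next to Yara: fuse the pair into one unit and seat 7 units around a circle — 2·(6)! = 1440.
Subtracting, 5040 − 1440 = 3600.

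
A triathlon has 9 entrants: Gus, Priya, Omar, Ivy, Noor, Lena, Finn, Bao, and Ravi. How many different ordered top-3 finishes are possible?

504

There are 9 choices for 1st place, 8 for 2nd, and 7 for 3rd.
That gives 9 × 8 × 7 = 504.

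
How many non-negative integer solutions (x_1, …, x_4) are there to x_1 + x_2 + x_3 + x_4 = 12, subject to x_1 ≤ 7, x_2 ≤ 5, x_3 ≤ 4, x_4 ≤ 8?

200

Ignoring the caps, the number of non-negative solutions to x_1+…+x_4 = 12 is C(15,3) = 455.
Subtract solutions that violate a single cap (substitute x_i' = x_i − (cap_i+1)): x_1 ≥ 8 gives C(7,3) = 35; x_2 ≥ 6 gives C(9,3) = 84; x_3 ≥ 5 gives C(10,3) = 120; x_4 ≥ 9 gives C(6,3) = 20. Together 259.
Add back pairs where two caps are both exceeded: 0 + 0 + 0 + 4 + 0 + 0 = 4.
By inclusion–exclusion the count is 455 − 259 + 4 = 200.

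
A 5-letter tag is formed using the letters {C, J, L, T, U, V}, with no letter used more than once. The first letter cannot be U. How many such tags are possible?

The first letter has 6−1 = 5 choices (anything except U).
The remaining 4 letters are filled from the other 5 symbols without repetition: 5 × 4 × 3 × 2 = 120.
Total: 5 × 120 = 600.

600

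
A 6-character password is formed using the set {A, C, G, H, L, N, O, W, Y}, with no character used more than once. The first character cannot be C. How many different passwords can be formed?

53760

The first character has 9−1 = 8 choices (anything except C).
The remaining 5 characters are filled from the other 8 symbols without repetition: 8 × 7 × 6 × 5 × 4 = 6720.
Total: 8 × 6720 = 53760.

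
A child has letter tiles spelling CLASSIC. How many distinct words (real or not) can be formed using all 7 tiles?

1260

CLASSIC has 7 letters with C appearing twice and S appearing twice.
Dividing 7! = 5040 by 2!·2! = 4 for the repeated letters gives 1260.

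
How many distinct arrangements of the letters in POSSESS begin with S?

Fix S in the first position and arrange the remaining 6 letters.
Those 6 letters have S appearing 3 times, giving (6)!/(3!) = 120.

120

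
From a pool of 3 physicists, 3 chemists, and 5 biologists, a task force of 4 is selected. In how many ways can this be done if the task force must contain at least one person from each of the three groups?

With no constraint there are C(11,4) = 330 possible selections.
Subtract selections that omit an entire group: no physicists → C(8,4) = 70; no chemists → C(8,4) = 70; no biologists → C(6,4) = 15.
Add back selections omitting two groups (i.e. drawn from a single group): C(3,4) + C(3,4) + C(5,4) = 5.
By inclusion–exclusion: 330 − 155 + 5 = 180.

180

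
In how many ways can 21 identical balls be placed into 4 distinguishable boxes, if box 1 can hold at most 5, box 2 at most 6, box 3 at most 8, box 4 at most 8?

By stars and bars, unrestricted non-negative solutions to x_1+…+x_4 = 21 number C(21+3,3) = 2024.
Subtract solutions that violate a single cap (substitute x_i' = x_i − (cap_i+1)): x_1 ≥ 6 gives C(18,3) = 816; x_2 ≥ 7 gives C(17,3) = 680; x_3 ≥ 9 gives C(15,3) = 455; x_4 ≥ 9 gives C(15,3) = 455. Together 2406.
Add back pairs where two caps are both exceeded: 165 + 84 + 84 + 56 + 56 + 20 = 465.
By inclusion–exclusion the count is 2024 − 2406 + 465 = 83.

83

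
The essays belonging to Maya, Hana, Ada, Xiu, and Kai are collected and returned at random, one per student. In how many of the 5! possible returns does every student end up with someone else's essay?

Let Aᵢ be the assignments in which student i gets their own essay. We want the size of the complement of A₁∪…∪A_5.
By inclusion–exclusion this is Σ_{j=0}^{5} (−1)^j C(5,j)·(5−j)!.
Computing: 120 − 120 + 60 − 20 + 5 − 1 = 44.

44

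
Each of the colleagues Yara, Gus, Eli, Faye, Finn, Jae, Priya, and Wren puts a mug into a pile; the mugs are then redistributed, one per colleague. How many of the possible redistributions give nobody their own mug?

14833

This is the derangement count D_8: permutations of 8 items with no fixed point.
By inclusion–exclusion this is Σ_{j=0}^{8} (−1)^j C(8,j)·(8−j)!.
Computing: 40320 − 40320 + 20160 − 6720 + 1680 − 336 + 56 − 8 + 1 = 14833.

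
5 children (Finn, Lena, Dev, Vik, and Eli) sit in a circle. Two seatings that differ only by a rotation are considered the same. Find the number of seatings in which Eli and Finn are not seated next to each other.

All circular seatings of 5 people number (4)! = 24.
Seatings with Eli beside Finn: treat them as a block with 2 internal orders, giving 2 × (3)! = 12.
Subtracting, 24 − 12 = 12.

12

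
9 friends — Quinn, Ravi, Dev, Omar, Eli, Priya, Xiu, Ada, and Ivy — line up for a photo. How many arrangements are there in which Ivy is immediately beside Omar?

80640

Place the 7 others and the Ivy-Omar pair as 8 objects in a line; the pair has 2 internal arrangements.
So the count is 2·(8)! = 80640.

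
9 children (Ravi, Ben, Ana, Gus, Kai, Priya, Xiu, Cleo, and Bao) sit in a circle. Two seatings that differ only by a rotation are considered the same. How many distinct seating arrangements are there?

Seat Ravi anywhere (absorbing the rotational symmetry), then permute the other 8: (8)! = 40320.

40320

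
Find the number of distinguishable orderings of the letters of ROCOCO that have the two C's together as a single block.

Treat the 2 copies of C as a single block. The multiset to arrange is then {CC, O, O, O, R}, 5 items in all.
That gives (5)!/(3!) = 20 arrangements.

20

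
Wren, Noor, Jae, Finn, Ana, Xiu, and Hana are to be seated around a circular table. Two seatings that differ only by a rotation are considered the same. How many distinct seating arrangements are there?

Seat Wren anywhere (absorbing the rotational symmetry), then permute the other 6: (6)! = 720.

720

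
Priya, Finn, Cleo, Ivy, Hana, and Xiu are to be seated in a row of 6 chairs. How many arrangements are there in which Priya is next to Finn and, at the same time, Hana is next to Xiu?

96

Treat {Priya,Finn} as one block (2 orders) and {Hana,Xiu} as another (2 orders).
That leaves 4 units to arrange: 2 × 2 × 4! = 4 × 24 = 96.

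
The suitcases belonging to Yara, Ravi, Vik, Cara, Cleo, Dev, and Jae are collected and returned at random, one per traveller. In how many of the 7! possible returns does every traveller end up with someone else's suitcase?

1854

Let Aᵢ be the assignments in which traveller i gets their own suitcase. We want the size of the complement of A₁∪…∪A_7.
By inclusion–exclusion this is Σ_{j=0}^{7} (−1)^j C(7,j)·(7−j)!.
Computing: 5040 − 5040 + 2520 − 840 + 210 − 42 + 7 − 1 = 1854.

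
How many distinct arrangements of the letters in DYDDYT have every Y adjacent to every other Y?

20

Treat the 2 copies of Y as a single block. The multiset to arrange is then {YY, D, D, D, T}, 5 items in all.
That gives (5)!/(3!) = 20 arrangements.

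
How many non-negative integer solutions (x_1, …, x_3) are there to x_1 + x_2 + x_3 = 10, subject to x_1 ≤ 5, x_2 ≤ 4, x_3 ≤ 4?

Without the upper bounds there are C(12,2) = 66 ways to split 10 among 3 variables.
Subtract solutions that violate a single cap (substitute x_i' = x_i − (cap_i+1)): x_1 ≥ 6 gives C(6,2) = 15; x_2 ≥ 5 gives C(7,2) = 21; x_3 ≥ 5 gives C(7,2) = 21. Together 57.
Add back pairs where two caps are both exceeded: 0 + 0 + 1 = 1.
By inclusion–exclusion the count is 66 − 57 + 1 = 10.

10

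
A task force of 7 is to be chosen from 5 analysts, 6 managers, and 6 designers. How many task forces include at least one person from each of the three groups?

17996

Total 7-person selections from all 17: C(17,7) = 19448.
Selections missing a whole group: no analysts → C(12,7) = 792; no managers → C(11,7) = 330; no designers → C(11,7) = 330.
Add back selections omitting two groups (i.e. drawn from a single group): C(5,7) + C(6,7) + C(6,7) = 0.
By inclusion–exclusion: 19448 − 1452 + 0 = 17996.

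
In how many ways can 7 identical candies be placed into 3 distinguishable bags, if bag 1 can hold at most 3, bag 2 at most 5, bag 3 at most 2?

9

Without the upper bounds there are C(9,2) = 36 ways to split 7 among 3 bags.
Subtract solutions that violate a single cap (substitute x_i' = x_i − (cap_i+1)): x_1 ≥ 4 gives C(5,2) = 10; x_2 ≥ 6 gives C(3,2) = 3; x_3 ≥ 3 gives C(6,2) = 15. Together 28.
Add back pairs where two caps are both exceeded: 0 + 1 + 0 = 1.
By inclusion–exclusion the count is 36 − 28 + 1 = 9.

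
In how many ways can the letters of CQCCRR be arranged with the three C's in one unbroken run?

Treat the 3 copies of C as a single block. The multiset to arrange is then {CCC, Q, R, R}, 4 items in all.
That gives (4)!/(2!) = 12 arrangements.

12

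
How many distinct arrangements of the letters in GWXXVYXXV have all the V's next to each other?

1680

Treat the 2 copies of V as a single block. The multiset to arrange is then {VV, G, W, X, X, X, X, Y}, 8 items in all.
That gives (8)!/(4!) = 1680 arrangements.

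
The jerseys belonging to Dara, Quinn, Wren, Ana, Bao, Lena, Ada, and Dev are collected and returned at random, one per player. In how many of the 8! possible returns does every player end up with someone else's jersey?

14833

Count assignments avoiding every fixed point. For any j of the 8 players fixed to their old jersey, the other 8−j can be arranged in (8−j)! ways.
By inclusion–exclusion this is Σ_{j=0}^{8} (−1)^j C(8,j)·(8−j)!.
Computing: 40320 − 40320 + 20160 − 6720 + 1680 − 336 + 56 − 8 + 1 = 14833.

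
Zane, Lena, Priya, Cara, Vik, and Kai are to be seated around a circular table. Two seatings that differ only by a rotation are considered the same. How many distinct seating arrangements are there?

Around a circle, 6 distinct people have 6!/6 = (5)! = 120 rotationally distinct seatings.

120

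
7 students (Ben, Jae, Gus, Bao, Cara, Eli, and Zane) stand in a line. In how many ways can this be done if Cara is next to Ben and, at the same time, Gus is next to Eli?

480

Treat {Cara,Ben} as one block (2 orders) and {Gus,Eli} as another (2 orders).
That leaves 5 units to arrange: 2 × 2 × 5! = 4 × 120 = 480.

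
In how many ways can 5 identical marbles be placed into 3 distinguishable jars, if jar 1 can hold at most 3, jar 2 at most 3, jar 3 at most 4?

14

Without the upper bounds there are C(7,2) = 21 ways to split 5 among 3 jars.
Subtract solutions that violate a single cap (substitute x_i' = x_i − (cap_i+1)): x_1 ≥ 4 gives C(3,2) = 3; x_2 ≥ 4 gives C(3,2) = 3; x_3 ≥ 5 gives C(2,2) = 1. Together 7.
No two caps can be exceeded simultaneously, so the pair terms are all 0.
By inclusion–exclusion the count is 21 − 7 + 0 = 14.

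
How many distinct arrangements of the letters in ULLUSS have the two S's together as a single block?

30

Treat the 2 copies of S as a single block. The multiset to arrange is then {SS, L, L, U, U}, 5 items in all.
That gives (5)!/(2!·2!) = 30 arrangements.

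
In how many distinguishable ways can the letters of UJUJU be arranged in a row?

10

Letter multiplicities in UJUJU: J×2, U×3.
So there are 5! / (3!·2!) = 10 distinguishable arrangements.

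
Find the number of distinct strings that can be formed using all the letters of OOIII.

10

OOIII has 5 letters with I appearing 3 times and O appearing twice.
So there are 5! / (3!·2!) = 10 distinguishable arrangements.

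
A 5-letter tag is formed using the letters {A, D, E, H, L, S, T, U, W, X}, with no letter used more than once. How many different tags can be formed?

Choose and order 5 of the 10 symbols: the first letter has 10 options, the next 9, and so on down to 6.
10 × 9 × 8 × 7 × 6 = 30240.

30240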